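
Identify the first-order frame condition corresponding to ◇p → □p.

partial functionality: ∀x ∀y ∀z (Rxy ∧ Rxz → y = z)

Suppose ◇p→□p is valid. Take Rxy, Rxz and set V(p)={y}. Then ◇p at x, so □p at x, so p at z, i.e. z=y.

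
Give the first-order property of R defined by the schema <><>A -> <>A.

forall x forall y (x R^2 y -> exists w (y = w & xRw))

This is a Sahlqvist (Geach-type) schema ◇^2□^0A → □^0◇^1A.
Minimal-valuation argument: fix x; take any y with xR^2y and any z with xR^0z. Set V(A) to the set of worlds R-reachable from y in exactly 0 steps. Then □^0A holds at y, so the antecedent holds at x; validity forces ◇^1A at z, giving a w with zR^1w and yR^0w.
First-order correspondent: forall x forall y (x R^2 y -> exists w (y = w & xRw)).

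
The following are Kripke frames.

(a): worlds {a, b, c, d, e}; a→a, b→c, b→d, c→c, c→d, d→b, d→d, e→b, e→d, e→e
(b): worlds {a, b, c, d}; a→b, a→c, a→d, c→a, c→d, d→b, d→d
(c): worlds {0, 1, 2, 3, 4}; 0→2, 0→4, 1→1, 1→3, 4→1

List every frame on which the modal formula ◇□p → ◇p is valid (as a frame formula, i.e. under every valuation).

(a)

The schema corresponds to a generalized confluence (Geach) condition: ∀x ∀y (xRy → ∃w (yRw ∧ xRw)).
(a): holds.
(b): fails — aRb but no w with bRw and aRw.
(c): fails — 0R2 but no w with 2Rw and 0Rw.
Valid on: (a).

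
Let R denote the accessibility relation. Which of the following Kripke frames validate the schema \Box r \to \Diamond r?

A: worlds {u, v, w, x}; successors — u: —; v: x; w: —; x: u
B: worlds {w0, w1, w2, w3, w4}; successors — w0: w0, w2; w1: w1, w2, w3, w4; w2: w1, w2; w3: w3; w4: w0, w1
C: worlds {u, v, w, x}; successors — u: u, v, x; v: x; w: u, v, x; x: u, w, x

B, C

This is the axiom for seriality; its first-order frame correspondent is \forall x \exists y Rxy.
A: fails — world u has no successor.
B: condition met.
C: condition met.
Valid on: B, C.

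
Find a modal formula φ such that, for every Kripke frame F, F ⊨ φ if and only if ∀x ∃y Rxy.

This is seriality; the standard corresponding axiom is D: □q → ◇q.
Suppose □q→◇q is valid. At any x set V(q)=W. Then □q at x, so ◇q at x, so x has a successor.

□q → ◇q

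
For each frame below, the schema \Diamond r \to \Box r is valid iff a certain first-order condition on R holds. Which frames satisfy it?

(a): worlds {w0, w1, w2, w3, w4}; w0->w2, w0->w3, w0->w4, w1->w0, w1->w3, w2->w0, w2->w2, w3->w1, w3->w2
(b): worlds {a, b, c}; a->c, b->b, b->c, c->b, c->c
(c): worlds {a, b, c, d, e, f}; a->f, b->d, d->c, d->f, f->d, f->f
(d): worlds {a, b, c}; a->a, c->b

(d)

Frame correspondent (Sahlqvist): \forall x \forall y \forall z (Rxy \wedge Rxz \to y = z) — i.e. partial functionality.
(a): fails — w0 sees both w2 and w3.
(b): fails — b sees both b and c.
(c): fails — d sees both c and f.
(d): holds.
Valid on: (d).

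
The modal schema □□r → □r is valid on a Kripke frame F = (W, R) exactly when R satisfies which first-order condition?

density

Suppose □□r→□r is valid. Take Rxy and set V(r)={w : xR²w}. Then □□r at x, so □r at x, so r at y, i.e. ∃z(Rxz∧Rzy).
Conversely, on a frame with density the schema holds at every world under every valuation.
Frame condition: ∀x ∀y (Rxy → ∃z (Rxz ∧ Rzy)).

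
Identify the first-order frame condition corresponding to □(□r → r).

Shift-reflexivity

This is the T□ axiom.
It corresponds to shift-reflexivity: ∀x ∀y (Rxy → Ryy).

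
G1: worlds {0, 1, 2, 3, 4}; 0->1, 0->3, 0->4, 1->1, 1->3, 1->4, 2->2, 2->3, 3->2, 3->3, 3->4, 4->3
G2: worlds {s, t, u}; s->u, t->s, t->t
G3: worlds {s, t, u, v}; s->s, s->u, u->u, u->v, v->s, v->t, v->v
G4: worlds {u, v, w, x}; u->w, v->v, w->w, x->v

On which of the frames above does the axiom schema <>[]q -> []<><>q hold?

The schema corresponds to a generalized confluence (Geach) condition: forall x forall y forall z ((xRy & xRz) -> exists w (yRw & z R^2 w)).
G1: satisfies the condition.
G2: fails — sRu, sRu but no w with uRw and uR²w.
G3: fails — vRs, vRt but no w with sRw and tR²w.
G4: satisfies the condition.

G1, G4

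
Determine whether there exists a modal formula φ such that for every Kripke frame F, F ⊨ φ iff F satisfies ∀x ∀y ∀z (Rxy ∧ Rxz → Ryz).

Definable; ◇r → □◇r defines it

Yes: it is the Euclidean property, defined by the 5 schema ◇r → □◇r.
Suppose ◇r→□◇r is valid. Take Rxy, Rxz and set V(r)={y}. Then ◇r at x, so □◇r at x, so ◇r at z, so some w with Rzw has r; w=y, i.e. Rzy. By symmetry of the argument, Ryz.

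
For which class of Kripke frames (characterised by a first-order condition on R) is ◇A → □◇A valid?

The Euclidean property

Suppose ◇A→□◇A is valid. Take Rxy, Rxz and set V(A)={y}. Then ◇A at x, so □◇A at x, so ◇A at z, so some w with Rzw has A; w=y, i.e. Rzy. By symmetry of the argument, Ryz.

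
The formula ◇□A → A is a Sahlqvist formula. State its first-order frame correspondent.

Replacing A by ¬A and contraposing gives the equivalent schema A → □◇A.
Suppose A→□◇A is valid. Take Rxy and set V(A)={x}. Then A at x, so □◇A at x, so ◇A at y, so some z with Ryz has A; z=x, i.e. Ryx.

symmetry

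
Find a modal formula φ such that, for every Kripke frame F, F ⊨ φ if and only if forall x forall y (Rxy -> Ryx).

s → □◇s

This is symmetry; the standard corresponding axiom is B: s → □◇s.
Suppose s→□◇s is valid. Take Rxy and set V(s)={x}. Then s at x, so □◇s at x, so ◇s at y, so some z with Ryz has s; z=x, i.e. Ryx.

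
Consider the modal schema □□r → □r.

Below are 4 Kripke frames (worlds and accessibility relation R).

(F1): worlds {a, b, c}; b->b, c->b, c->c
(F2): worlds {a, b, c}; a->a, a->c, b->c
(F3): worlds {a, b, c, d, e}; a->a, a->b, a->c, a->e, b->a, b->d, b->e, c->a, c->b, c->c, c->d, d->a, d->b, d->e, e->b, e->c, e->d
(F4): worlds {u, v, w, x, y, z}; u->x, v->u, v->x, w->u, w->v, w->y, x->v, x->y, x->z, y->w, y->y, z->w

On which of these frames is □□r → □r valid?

(F1), (F3)

This is the axiom for density; its first-order frame correspondent is ∀x ∀y (Rxy → ∃z (Rxz ∧ Rzy)).
(F1): satisfies the condition.
(F2): fails — Rbc but no z with Rbz and Rzc.
(F3): satisfies the condition.
(F4): fails — Rvu but no t with Rvt and Rtu.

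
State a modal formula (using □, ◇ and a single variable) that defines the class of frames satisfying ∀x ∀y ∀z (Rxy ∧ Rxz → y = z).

The condition is partial functionality. The CD schema ◇s → □s defines it.

◇s → □s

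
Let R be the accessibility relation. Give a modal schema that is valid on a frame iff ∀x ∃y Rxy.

□q → ◇q

A defining formula is □q → ◇q (the D axiom).
Suppose □q→◇q is valid. At any x set V(q)=W. Then □q at x, so ◇q at x, so x has a successor.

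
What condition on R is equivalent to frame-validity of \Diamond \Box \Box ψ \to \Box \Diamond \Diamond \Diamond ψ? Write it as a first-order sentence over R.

\forall x \forall y \forall z ((xRy \wedge xRz) \to \exists w (y R^2 w \wedge z R^3 w))

This is a Sahlqvist (Geach-type) schema ◇^1□^2ψ → □^1◇^3ψ.
Minimal-valuation argument: fix x; take any y with xR^1y and any z with xR^1z. Set V(ψ) to the set of worlds R-reachable from y in exactly 2 steps. Then □^2ψ holds at y, so the antecedent holds at x; validity forces ◇^3ψ at z, giving a w with zR^3w and yR^2w.
First-order correspondent: \forall x \forall y \forall z ((xRy \wedge xRz) \to \exists w (y R^2 w \wedge z R^3 w)).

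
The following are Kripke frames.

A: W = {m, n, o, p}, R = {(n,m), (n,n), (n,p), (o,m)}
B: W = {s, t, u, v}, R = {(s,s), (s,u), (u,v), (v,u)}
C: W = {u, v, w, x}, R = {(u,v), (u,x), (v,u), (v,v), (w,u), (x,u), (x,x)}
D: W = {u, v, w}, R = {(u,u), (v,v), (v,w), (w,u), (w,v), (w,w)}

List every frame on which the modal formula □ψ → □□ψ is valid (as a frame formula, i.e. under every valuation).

The schema corresponds to transitivity: ∀x ∀y ∀z (Rxy ∧ Ryz → Rxz).
A: condition met.
B: fails — Rsu and Ruv but not Rsv.
C: fails — Ruv and Rvu but not Ruu.
D: fails — Rvw and Rwu but not Rvu.
Valid on: A.

A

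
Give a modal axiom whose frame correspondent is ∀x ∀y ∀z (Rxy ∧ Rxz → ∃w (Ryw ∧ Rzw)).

This is convergence; the standard corresponding axiom is .2: ◇□s → □◇s.
Suppose ◇□s→□◇s is valid. Take Rxy, Rxz and set V(s)={w : Ryw}. Then □s at y so ◇□s at x, so □◇s at x, so ◇s at z, giving w with Rzw and Ryw.

◇□s → □◇s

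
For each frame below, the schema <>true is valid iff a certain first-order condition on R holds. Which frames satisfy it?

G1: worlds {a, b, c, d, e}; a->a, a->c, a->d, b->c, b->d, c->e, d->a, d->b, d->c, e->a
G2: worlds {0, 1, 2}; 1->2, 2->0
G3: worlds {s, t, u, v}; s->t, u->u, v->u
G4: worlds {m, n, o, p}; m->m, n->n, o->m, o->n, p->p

G1, G4

Frame correspondent (Sahlqvist): forall x exists y Rxy — i.e. seriality.
G1: satisfies the condition.
G2: fails — world 0 has no successor.
G3: fails — world t has no successor.
G4: satisfies the condition.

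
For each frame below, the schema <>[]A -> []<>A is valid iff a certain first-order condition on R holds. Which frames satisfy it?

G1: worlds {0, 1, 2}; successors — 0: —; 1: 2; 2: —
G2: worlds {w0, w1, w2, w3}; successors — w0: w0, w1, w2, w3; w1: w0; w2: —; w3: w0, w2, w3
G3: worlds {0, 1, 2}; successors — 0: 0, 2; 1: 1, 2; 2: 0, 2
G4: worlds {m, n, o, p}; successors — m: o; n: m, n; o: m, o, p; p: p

This is the axiom for convergence; its first-order frame correspondent is forall x forall y forall z (Rxy & Rxz -> exists w (Ryw & Rzw)).
G1: fails — R12 and R12 but 2 and 2 have no common successor.
G2: fails — Rw0w1 and Rw0w2 but w1 and w2 have no common successor.
G3: holds.
G4: fails — Rnn and Rnm but n and m have no common successor.

G3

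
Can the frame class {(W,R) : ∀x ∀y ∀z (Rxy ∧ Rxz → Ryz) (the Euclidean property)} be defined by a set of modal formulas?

The condition is the Euclidean property. A defining modal formula is ◇p → □◇p.

Yes — defined by ◇p → □◇p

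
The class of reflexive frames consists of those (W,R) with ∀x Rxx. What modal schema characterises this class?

A defining formula is □s → s (the T axiom).
Suppose □s→s is valid. At any x set V(s)={w : Rxw}. Then □s holds at x, so s holds at x, i.e. Rxx.

□s → s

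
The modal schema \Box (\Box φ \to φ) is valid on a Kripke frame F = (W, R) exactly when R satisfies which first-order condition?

Shift-reflexivity

Suppose □(□φ→φ) is valid. Take Rxy and set V(φ)={w : Ryw}. Then at y, □φ holds; since □(□φ→φ) at x, □φ→φ at y, so φ at y, i.e. Ryy.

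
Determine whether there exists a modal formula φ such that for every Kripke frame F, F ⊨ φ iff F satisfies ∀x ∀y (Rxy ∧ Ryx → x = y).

Any modally definable frame class is closed under surjective bounded morphisms.
The 6-cycle (worlds a,b,c,d,e,f with a→b→c→d→e→f→a) is antisymmetric. Sending even-indexed worlds to • and odd-indexed worlds to ∘ is a surjective bounded morphism onto the two-world frame with •↔∘, which is not antisymmetric.
Hence antisymmetry is not modally definable.

No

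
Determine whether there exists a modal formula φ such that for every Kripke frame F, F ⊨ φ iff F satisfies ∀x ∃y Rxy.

Yes: it is seriality, defined by the D schema □p → ◇p.
Suppose □p→◇p is valid. At any x set V(p)=W. Then □p at x, so ◇p at x, so x has a successor.

Yes — defined by □p → ◇p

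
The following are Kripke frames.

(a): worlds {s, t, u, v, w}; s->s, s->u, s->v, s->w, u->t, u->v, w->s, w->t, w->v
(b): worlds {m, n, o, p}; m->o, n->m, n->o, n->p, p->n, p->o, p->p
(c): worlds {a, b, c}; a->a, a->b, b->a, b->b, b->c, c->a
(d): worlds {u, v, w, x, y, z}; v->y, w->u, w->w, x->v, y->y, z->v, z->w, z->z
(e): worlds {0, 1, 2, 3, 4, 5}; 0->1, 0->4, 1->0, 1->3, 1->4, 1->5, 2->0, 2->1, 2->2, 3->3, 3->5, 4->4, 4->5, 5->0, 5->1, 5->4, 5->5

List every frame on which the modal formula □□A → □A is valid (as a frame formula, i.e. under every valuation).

The schema corresponds to density: ∀x ∀y (Rxy → ∃z (Rxz ∧ Rzy)).
(a): fails — Ruv but no z with Ruz and Rzv.
(b): fails — Rmo but no z with Rmz and Rzo.
(c): holds.
(d): fails — Rxv but no t with Rxt and Rtv.
(e): fails — R01 but no z with R0z and Rz1.

(c)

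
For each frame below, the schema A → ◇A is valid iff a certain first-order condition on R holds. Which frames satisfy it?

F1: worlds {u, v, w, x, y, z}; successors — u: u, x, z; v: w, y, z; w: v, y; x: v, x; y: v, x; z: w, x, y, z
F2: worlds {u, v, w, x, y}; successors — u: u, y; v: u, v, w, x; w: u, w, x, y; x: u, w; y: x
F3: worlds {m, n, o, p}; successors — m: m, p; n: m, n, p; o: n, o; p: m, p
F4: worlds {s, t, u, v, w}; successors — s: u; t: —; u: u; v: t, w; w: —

The schema corresponds to reflexivity: ∀x Rxx.
F1: fails — world v does not see itself.
F2: fails — world x does not see itself.
F3: holds.
F4: fails — world s does not see itself.

F3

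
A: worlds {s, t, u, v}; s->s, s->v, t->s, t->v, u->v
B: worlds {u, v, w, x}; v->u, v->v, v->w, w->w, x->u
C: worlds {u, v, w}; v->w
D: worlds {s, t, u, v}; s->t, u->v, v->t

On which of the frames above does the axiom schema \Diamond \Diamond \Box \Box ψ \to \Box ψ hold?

C

Frame correspondent (Sahlqvist): \forall x \forall y \forall z ((x R^2 y \wedge xRz) \to \exists w (y R^2 w \wedge z = w)) — i.e. a generalized confluence (Geach) condition.
A: fails — sR²v, sRs but no w with vR²w and s=w.
B: fails — vR²u, vRu but no t with uR²t and u=t.
C: ✓.
D: fails — uR²t, uRv but no w with tR²w and v=w.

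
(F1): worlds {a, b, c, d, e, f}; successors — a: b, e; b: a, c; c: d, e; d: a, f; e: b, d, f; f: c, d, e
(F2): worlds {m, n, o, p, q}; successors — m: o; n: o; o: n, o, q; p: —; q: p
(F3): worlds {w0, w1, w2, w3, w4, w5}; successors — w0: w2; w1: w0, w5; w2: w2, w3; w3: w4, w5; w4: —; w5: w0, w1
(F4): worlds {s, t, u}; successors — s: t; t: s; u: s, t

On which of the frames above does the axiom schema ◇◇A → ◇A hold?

none

This is the axiom for transitivity; its first-order frame correspondent is ∀x ∀y ∀z (Rxy ∧ Ryz → Rxz).
(F1): fails — Rbc and Rcd but not Rbd.
(F2): fails — Rno and Ron but not Rnn.
(F3): fails — Rw1w5 and Rw5w1 but not Rw1w1.
(F4): fails — Rts and Rst but not Rtt.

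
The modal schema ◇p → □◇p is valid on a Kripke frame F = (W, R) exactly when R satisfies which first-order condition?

the Euclidean property

This is the 5 axiom.
It corresponds to the Euclidean property: ∀x ∀y ∀z (Rxy ∧ Rxz → Ryz).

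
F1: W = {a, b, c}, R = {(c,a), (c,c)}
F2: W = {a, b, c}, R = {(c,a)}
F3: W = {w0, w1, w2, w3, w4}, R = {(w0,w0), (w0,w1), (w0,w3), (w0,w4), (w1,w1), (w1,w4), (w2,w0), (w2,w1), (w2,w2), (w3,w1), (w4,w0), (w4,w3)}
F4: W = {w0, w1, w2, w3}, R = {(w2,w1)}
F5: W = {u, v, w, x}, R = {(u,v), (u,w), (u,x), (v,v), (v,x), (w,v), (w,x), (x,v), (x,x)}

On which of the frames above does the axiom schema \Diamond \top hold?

F3, F5

This is the axiom for seriality; its first-order frame correspondent is \forall x \exists y Rxy.
F1: fails — world a has no successor.
F2: fails — world a has no successor.
F3: holds.
F4: fails — world w0 has no successor.
F5: holds.
Valid on: F3, F5.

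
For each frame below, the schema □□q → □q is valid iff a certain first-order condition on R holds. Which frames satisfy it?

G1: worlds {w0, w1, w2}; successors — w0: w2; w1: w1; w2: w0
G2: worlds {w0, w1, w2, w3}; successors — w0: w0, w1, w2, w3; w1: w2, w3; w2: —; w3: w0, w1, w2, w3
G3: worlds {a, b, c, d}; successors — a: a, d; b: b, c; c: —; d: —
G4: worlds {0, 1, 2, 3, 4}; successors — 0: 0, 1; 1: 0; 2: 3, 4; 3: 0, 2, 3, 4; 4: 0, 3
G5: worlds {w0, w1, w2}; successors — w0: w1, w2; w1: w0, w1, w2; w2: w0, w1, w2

G2, G3, G4, G5

This is the axiom for density; its first-order frame correspondent is ∀x ∀y (Rxy → ∃z (Rxz ∧ Rzy)).
G1: fails — Rw0w2 but no z with Rw0z and Rzw2.
G2: satisfies the condition.
G3: satisfies the condition.
G4: satisfies the condition.
G5: satisfies the condition.
Valid on: G2, G3, G4, G5.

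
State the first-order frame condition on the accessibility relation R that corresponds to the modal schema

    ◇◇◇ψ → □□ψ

∀x ∀y ∀z ((xR³y ∧ xR²z) → ∃w (y = w ∧ z = w))

This is a Sahlqvist (Geach-type) schema ◇^3□^0ψ → □^2◇^0ψ.
Minimal-valuation argument: fix x; take any y with xR^3y and any z with xR^2z. Set V(ψ) to the set of worlds R-reachable from y in exactly 0 steps. Then □^0ψ holds at y, so the antecedent holds at x; validity forces ◇^0ψ at z, giving a w with zR^0w and yR^0w.
First-order correspondent: ∀x ∀y ∀z ((xR³y ∧ xR²z) → ∃w (y = w ∧ z = w)).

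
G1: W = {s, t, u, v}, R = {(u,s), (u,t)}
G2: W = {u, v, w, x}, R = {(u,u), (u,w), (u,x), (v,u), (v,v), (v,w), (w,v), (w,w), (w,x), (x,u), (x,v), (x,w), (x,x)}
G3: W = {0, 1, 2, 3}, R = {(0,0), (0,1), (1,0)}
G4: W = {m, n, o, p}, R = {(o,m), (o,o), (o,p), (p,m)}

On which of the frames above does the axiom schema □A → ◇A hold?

This is the axiom for seriality; its first-order frame correspondent is ∀x ∃y Rxy.
G1: fails — world s has no successor.
G2: condition met.
G3: fails — world 2 has no successor.
G4: fails — world m has no successor.

G2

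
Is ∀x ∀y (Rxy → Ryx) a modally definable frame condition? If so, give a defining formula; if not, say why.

This is a Sahlqvist condition; the B axiom r → □◇r defines it.
Suppose r→□◇r is valid. Take Rxy and set V(r)={x}. Then r at x, so □◇r at x, so ◇r at y, so some z with Ryz has r; z=x, i.e. Ryx.

Definable; r → □◇r defines it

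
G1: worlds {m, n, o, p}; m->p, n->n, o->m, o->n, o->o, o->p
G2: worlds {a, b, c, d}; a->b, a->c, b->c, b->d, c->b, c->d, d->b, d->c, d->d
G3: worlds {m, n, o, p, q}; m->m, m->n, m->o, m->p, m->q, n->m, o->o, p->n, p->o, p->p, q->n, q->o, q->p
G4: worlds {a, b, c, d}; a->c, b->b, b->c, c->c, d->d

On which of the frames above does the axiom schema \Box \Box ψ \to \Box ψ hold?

Frame correspondent (Sahlqvist): \forall x \forall y (Rxy \to \exists z (Rxz \wedge Rzy)) — i.e. density.
G1: fails — Rmp but no z with Rmz and Rzp.
G2: condition met.
G3: condition met.
G4: condition met.

G2, G3, G4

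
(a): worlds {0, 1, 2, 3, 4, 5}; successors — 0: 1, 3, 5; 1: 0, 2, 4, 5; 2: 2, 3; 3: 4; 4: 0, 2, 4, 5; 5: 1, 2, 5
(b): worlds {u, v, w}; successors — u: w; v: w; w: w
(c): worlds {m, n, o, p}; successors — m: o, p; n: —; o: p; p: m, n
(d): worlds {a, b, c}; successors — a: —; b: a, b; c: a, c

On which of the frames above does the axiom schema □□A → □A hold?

(b), (d)

The schema corresponds to density: ∀x ∀y (Rxy → ∃z (Rxz ∧ Rzy)).
(a): fails — R03 but no z with R0z and Rz3.
(b): condition met.
(c): fails — Rop but no z with Roz and Rzp.
(d): condition met.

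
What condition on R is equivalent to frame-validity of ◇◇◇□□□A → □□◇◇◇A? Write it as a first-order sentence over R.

This is a Sahlqvist (Geach-type) schema ◇^3□^3A → □^2◇^3A.
Minimal-valuation argument: fix x; take any y with xR^3y and any z with xR^2z. Set V(A) to the set of worlds R-reachable from y in exactly 3 steps. Then □^3A holds at y, so the antecedent holds at x; validity forces ◇^3A at z, giving a w with zR^3w and yR^3w.
First-order correspondent: ∀x ∀y ∀z ((xR³y ∧ xR²z) → ∃w (yR³w ∧ zR³w)).

∀x ∀y ∀z ((xR³y ∧ xR²z) → ∃w (yR³w ∧ zR³w))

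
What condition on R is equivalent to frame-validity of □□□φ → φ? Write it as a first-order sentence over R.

This is a Sahlqvist (Geach-type) schema ◇^0□^3φ → □^0◇^0φ.
First-order correspondent: ∀x ∃w (xR³w ∧ x = w).

∀x ∃w (xR³w ∧ x = w)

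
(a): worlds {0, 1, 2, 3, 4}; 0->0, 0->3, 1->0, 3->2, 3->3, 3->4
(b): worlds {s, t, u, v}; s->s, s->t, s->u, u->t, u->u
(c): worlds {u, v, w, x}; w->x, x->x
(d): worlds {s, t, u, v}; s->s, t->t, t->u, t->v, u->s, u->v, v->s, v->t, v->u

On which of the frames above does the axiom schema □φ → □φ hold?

(a), (b), (c), (d)

This is the axiom for a generalized confluence (Geach) condition; its first-order frame correspondent is ∀x ∀z (xRz → ∃w (xRw ∧ z = w)).
(a): satisfies the condition.
(b): satisfies the condition.
(c): satisfies the condition.
(d): satisfies the condition.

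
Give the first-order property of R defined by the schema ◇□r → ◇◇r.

This is a Sahlqvist (Geach-type) schema ◇^1□^1r → □^0◇^2r.
Minimal-valuation argument: fix x; take any y with xR^1y and any z with xR^0z. Set V(r) to the set of worlds R-reachable from y in exactly 1 step. Then □^1r holds at y, so the antecedent holds at x; validity forces ◇^2r at z, giving a w with zR^2w and yR^1w.
First-order correspondent: ∀x ∀y (xRy → ∃w (yRw ∧ xR²w)).

∀x ∀y (xRy → ∃w (yRw ∧ xR²w))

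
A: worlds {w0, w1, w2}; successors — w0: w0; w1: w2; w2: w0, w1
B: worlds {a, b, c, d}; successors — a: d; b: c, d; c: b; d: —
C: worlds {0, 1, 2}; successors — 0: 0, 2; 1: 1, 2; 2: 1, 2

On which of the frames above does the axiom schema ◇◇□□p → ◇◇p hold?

A, C

This is the axiom for a generalized confluence (Geach) condition; its first-order frame correspondent is ∀x ∀y (xR²y → ∃w (yR²w ∧ xR²w)).
A: ✓.
B: fails — cR²d but no w with dR²w and cR²w.
C: ✓.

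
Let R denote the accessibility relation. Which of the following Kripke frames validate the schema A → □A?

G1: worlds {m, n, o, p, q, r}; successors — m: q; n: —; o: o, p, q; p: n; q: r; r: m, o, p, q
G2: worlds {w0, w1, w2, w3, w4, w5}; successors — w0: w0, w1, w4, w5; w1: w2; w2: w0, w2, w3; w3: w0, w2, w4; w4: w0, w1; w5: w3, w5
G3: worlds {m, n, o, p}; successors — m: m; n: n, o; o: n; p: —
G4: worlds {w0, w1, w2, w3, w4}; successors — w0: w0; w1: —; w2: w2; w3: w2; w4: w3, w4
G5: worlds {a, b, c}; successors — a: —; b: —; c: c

This is the axiom for a generalized confluence (Geach) condition; its first-order frame correspondent is ∀x ∀z (xRz → ∃w (x = w ∧ z = w)).
G1: fails — mRq but m ≠ q.
G2: fails — w0Rw1 but w0 ≠ w1.
G3: fails — nRo but n ≠ o.
G4: fails — w3Rw2 but w3 ≠ w2.
G5: ✓.
Valid on: G5.

G5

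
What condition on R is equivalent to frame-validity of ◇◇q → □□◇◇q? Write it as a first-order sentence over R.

∀x ∀y ∀z ((xR²y ∧ xR²z) → ∃w (y = w ∧ zR²w))

This is a Sahlqvist (Geach-type) schema ◇^2□^0q → □^2◇^2q.
First-order correspondent: ∀x ∀y ∀z ((xR²y ∧ xR²z) → ∃w (y = w ∧ zR²w)).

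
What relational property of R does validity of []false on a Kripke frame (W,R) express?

□⊥ is valid iff no world has any successor (otherwise □⊥ fails at any world with one).

emptiness of R: forall x forall y ~Rxy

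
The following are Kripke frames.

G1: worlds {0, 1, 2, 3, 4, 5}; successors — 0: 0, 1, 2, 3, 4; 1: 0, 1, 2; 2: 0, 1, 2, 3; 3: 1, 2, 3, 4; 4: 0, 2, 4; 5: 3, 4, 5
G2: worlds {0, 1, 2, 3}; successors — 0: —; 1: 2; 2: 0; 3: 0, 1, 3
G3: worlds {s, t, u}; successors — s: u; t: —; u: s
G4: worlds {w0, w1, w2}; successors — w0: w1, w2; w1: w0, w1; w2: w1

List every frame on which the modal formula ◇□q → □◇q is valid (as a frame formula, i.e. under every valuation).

The schema corresponds to convergence: ∀x ∀y ∀z (Rxy ∧ Rxz → ∃w (Ryw ∧ Rzw)).
G1: holds.
G2: fails — R20 and R20 but 0 and 0 have no common successor.
G3: holds.
G4: holds.
Valid on: G1, G3, G4.

G1, G3, G4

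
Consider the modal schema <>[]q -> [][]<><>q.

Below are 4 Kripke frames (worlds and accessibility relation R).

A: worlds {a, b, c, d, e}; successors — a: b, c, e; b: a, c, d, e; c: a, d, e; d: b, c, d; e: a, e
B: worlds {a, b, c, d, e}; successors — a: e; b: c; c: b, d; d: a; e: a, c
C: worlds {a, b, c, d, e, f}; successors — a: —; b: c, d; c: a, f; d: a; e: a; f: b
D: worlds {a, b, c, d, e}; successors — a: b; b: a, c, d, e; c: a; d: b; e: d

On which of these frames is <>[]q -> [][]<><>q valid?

A

The schema corresponds to a generalized confluence (Geach) condition: forall x forall y forall z ((xRy & x R^2 z) -> exists w (yRw & z R^2 w)).
A: ✓.
B: fails — bRc, bR²d but no w with cRw and dR²w.
C: fails — bRc, bR²a but no w with cRw and aR²w.
D: fails — aRb, aR²c but no w with bRw and cR²w.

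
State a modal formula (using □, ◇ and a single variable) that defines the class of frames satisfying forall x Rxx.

□s → s

This is reflexivity; the standard corresponding axiom is T: □s → s.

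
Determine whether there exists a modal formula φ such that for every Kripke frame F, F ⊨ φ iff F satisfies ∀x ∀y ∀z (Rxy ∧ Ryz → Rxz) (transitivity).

Yes, by □p → □□p

This is a Sahlqvist condition; the 4 axiom □p → □□p defines it.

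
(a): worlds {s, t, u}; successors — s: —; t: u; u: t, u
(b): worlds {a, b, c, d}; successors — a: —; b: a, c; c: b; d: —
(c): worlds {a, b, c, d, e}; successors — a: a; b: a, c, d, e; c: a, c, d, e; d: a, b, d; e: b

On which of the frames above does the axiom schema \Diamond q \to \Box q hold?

Frame correspondent (Sahlqvist): \forall x \forall y \forall z (Rxy \wedge Rxz \to y = z) — i.e. partial functionality.
(a): fails — u sees both t and u.
(b): fails — b sees both a and c.
(c): fails — b sees both a and c.

none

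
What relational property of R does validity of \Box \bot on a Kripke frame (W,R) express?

□⊥ is valid iff no world has any successor (otherwise □⊥ fails at any world with one).

emptiness of R: \forall x \forall y \neg Rxy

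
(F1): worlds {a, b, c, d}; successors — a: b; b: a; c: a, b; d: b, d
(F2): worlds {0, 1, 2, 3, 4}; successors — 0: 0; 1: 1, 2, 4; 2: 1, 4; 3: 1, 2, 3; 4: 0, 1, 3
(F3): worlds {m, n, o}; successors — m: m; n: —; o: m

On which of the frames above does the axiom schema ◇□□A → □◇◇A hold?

(F3)

The schema corresponds to a generalized confluence (Geach) condition: ∀x ∀y ∀z ((xRy ∧ xRz) → ∃w (yR²w ∧ zR²w)).
(F1): fails — cRa, cRb but no w with aR²w and bR²w.
(F2): fails — 4R0, 4R3 but no w with 0R²w and 3R²w.
(F3): satisfies the condition.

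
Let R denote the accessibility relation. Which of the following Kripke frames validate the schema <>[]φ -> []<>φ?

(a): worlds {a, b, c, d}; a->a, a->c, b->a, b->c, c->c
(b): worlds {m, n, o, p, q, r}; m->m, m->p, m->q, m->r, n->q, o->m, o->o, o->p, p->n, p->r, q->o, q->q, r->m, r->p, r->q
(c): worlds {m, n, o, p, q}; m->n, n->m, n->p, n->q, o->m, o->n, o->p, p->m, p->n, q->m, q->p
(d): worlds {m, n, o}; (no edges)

(a), (d)

This is the axiom for convergence; its first-order frame correspondent is forall x forall y forall z (Rxy & Rxz -> exists w (Ryw & Rzw)).
(a): satisfies the condition.
(b): fails — Rmr and Rmp but r and p have no common successor.
(c): fails — Rnq and Rnm but q and m have no common successor.
(d): satisfies the condition.
Valid on: (a), (d).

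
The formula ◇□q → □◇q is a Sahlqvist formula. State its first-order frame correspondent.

This is the .2 axiom.
Its frame correspondent is convergence — ∀x ∀y ∀z (Rxy ∧ Rxz → ∃w (Ryw ∧ Rzw)).

Convergence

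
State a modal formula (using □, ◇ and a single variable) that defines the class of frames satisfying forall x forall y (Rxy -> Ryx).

p → □◇p

A defining formula is p → □◇p (the B axiom).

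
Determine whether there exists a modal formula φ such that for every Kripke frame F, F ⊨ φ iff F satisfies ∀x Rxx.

This is a Sahlqvist condition; the T axiom □r → r defines it.
Suppose □r→r is valid. At any x set V(r)={w : Rxw}. Then □r holds at x, so r holds at x, i.e. Rxx.

Definable; □r → r defines it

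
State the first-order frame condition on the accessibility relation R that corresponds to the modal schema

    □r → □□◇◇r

∀x ∀z (xR²z → ∃w (xRw ∧ zR²w))

This is a Sahlqvist (Geach-type) schema ◇^0□^1r → □^2◇^2r.
Minimal-valuation argument: fix x; take any y with xR^0y and any z with xR^2z. Set V(r) to the set of worlds R-reachable from y in exactly 1 step. Then □^1r holds at y, so the antecedent holds at x; validity forces ◇^2r at z, giving a w with zR^2w and yR^1w.
First-order correspondent: ∀x ∀z (xR²z → ∃w (xRw ∧ zR²w)).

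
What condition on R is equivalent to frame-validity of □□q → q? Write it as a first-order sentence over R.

∀x ∃w (xR²w ∧ x = w)

This is a Sahlqvist (Geach-type) schema ◇^0□^2q → □^0◇^0q.
Minimal-valuation argument: fix x; take any y with xR^0y and any z with xR^0z. Set V(q) to the set of worlds R-reachable from y in exactly 2 steps. Then □^2q holds at y, so the antecedent holds at x; validity forces ◇^0q at z, giving a w with zR^0w and yR^2w.
First-order correspondent: ∀x ∃w (xR²w ∧ x = w).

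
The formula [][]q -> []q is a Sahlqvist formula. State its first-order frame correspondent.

density: forall x forall y (Rxy -> exists z (Rxz & Rzy))

Suppose □□q→□q is valid. Take Rxy and set V(q)={w : xR²w}. Then □□q at x, so □q at x, so q at y, i.e. ∃z(Rxz∧Rzy).
Conversely, on a frame with density the schema holds at every world under every valuation.
So the correspondent is density.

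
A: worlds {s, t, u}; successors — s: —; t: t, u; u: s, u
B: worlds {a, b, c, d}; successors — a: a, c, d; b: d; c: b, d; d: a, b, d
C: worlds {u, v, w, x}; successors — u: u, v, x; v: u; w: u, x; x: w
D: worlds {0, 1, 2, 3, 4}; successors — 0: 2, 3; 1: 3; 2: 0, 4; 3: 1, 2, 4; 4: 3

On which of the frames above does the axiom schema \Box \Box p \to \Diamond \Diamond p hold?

The schema corresponds to a generalized confluence (Geach) condition: \forall x \exists w (x R^2 w \wedge x R^2 w).
A: fails — at s but no w with sR²w and sR²w.
B: ✓.
C: ✓.
D: ✓.
Valid on: B, C, D.

B, C, D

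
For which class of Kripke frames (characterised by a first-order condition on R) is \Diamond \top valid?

◇⊤ holds at w iff w has a successor, so frame-validity of ◇⊤ is exactly seriality. Equivalently via □ψ → ◇ψ:
Suppose □ψ→◇ψ is valid. At any x set V(ψ)=W. Then □ψ at x, so ◇ψ at x, so x has a successor.
Conversely, any frame satisfying \forall x \exists y Rxy validates the schema.
Frame condition: \forall x \exists y Rxy.

seriality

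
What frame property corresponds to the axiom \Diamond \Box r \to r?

Equivalently (dual form): r → □◇r.
Suppose r→□◇r is valid. Take Rxy and set V(r)={x}. Then r at x, so □◇r at x, so ◇r at y, so some z with Ryz has r; z=x, i.e. Ryx.

symmetry: \forall x \forall y (Rxy \to Ryx)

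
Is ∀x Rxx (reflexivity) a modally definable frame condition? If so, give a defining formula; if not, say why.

This is a Sahlqvist condition; the T axiom □q → q defines it.

Yes, by □q → q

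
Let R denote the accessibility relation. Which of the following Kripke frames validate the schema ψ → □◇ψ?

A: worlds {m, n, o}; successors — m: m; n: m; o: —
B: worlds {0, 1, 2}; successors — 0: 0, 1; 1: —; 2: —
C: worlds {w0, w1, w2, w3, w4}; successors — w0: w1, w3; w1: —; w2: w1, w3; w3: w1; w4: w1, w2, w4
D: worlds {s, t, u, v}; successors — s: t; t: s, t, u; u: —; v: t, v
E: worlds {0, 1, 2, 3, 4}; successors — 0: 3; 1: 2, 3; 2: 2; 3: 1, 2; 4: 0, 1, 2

none

The schema corresponds to symmetry: ∀x ∀y (Rxy → Ryx).
A: fails — Rnm but not Rmn.
B: fails — R01 but not R10.
C: fails — Rw3w1 but not Rw1w3.
D: fails — Rvt but not Rtv.
E: fails — R32 but not R23.
Valid on no frame.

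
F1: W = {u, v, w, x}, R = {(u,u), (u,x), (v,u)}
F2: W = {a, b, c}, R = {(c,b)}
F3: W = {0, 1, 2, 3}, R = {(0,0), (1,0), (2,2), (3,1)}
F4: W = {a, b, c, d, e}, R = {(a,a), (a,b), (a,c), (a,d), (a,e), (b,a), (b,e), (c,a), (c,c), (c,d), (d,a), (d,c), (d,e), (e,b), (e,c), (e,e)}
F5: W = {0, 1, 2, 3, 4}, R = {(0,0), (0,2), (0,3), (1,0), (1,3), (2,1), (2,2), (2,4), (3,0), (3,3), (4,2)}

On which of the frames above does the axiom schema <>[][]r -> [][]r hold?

F2, F3, F4

The schema corresponds to a generalized confluence (Geach) condition: forall x forall y forall z ((xRy & x R^2 z) -> exists w (y R^2 w & z = w)).
F1: fails — uRx, uR²u but no t with xR²t and u=t.
F2: condition met.
F3: condition met.
F4: condition met.
F5: fails — 0R3, 0R²1 but no w with 3R²w and 1=w.
Valid on: F2, F3, F4.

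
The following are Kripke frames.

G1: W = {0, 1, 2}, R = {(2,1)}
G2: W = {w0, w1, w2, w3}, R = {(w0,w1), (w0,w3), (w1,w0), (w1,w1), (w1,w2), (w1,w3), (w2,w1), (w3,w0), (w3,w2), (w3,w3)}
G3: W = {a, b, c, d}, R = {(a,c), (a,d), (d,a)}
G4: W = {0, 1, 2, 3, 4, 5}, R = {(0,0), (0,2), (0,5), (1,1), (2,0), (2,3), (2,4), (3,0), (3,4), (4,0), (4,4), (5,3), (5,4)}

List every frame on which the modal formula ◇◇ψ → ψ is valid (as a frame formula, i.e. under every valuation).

This is the axiom for a generalized confluence (Geach) condition; its first-order frame correspondent is ∀x ∀y (xR²y → ∃w (y = w ∧ x = w)).
G1: ✓.
G2: fails — w0R²w1 but w1 ≠ w0.
G3: fails — dR²c but c ≠ d.
G4: fails — 0R²2 but 2 ≠ 0.
Valid on: G1.

G1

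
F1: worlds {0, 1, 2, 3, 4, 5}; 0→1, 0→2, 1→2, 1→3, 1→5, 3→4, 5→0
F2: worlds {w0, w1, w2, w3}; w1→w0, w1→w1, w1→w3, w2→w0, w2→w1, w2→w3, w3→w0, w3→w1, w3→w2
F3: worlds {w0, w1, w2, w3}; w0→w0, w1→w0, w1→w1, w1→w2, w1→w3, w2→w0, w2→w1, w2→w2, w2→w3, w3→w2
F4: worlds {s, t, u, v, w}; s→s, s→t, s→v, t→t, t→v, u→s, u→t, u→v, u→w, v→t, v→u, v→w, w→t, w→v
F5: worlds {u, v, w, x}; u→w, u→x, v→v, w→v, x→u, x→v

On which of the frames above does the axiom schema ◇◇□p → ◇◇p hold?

F3, F4

The schema corresponds to a generalized confluence (Geach) condition: ∀x ∀y (xR²y → ∃w (yRw ∧ xR²w)).
F1: fails — 0R²2 but no w with 2Rw and 0R²w.
F2: fails — w1R²w0 but no w with w0Rw and w1R²w.
F3: holds.
F4: holds.
F5: fails — uR²u but no t with uRt and uR²t.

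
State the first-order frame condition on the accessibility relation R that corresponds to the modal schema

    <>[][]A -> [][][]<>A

This is a Sahlqvist (Geach-type) schema ◇^1□^2A → □^3◇^1A.
First-order correspondent: forall x forall y forall z ((xRy & x R^3 z) -> exists w (y R^2 w & zRw)).

forall x forall y forall z ((xRy & x R^3 z) -> exists w (y R^2 w & zRw))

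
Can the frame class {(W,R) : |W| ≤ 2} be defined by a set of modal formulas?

Not definable by any modal formula

If a class were modally definable it would be closed under disjoint unions (Goldblatt–Thomason).
Any modal formula valid on each of 3 disjoint one-world frames is valid on their disjoint union (validity is preserved under disjoint unions). Each one-world frame has |W|=1≤2, but the union has |W|=3.
So no modal formula (or set of formulas) defines exactly the |W|≤2 frames.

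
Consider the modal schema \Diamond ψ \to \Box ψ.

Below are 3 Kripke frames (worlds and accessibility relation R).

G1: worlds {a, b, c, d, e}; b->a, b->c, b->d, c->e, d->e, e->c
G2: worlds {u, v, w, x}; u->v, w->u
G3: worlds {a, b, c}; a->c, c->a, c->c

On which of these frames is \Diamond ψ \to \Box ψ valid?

G2

The schema corresponds to partial functionality: \forall x \forall y \forall z (Rxy \wedge Rxz \to y = z).
G1: fails — b sees both a and c.
G2: satisfies the condition.
G3: fails — c sees both a and c.
Valid on: G2.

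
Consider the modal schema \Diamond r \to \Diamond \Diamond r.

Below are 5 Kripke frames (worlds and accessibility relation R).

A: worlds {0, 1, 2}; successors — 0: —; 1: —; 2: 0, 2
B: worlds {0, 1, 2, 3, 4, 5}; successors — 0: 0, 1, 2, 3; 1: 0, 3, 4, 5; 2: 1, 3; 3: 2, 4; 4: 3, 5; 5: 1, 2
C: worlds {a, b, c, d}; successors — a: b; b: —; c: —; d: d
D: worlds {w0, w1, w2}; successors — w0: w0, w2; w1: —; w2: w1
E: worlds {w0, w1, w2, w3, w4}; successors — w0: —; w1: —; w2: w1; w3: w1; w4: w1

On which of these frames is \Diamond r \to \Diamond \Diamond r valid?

Frame correspondent (Sahlqvist): \forall x \forall y (xRy \to \exists w (y = w \wedge x R^2 w)) — i.e. a generalized confluence (Geach) condition.
A: ✓.
B: fails — 2R1 but no w with 1=w and 2R²w.
C: fails — aRb but no w with b=w and aR²w.
D: fails — w2Rw1 but no w with w1=w and w2R²w.
E: fails — w2Rw1 but no w with w1=w and w2R²w.
Valid on: A.

A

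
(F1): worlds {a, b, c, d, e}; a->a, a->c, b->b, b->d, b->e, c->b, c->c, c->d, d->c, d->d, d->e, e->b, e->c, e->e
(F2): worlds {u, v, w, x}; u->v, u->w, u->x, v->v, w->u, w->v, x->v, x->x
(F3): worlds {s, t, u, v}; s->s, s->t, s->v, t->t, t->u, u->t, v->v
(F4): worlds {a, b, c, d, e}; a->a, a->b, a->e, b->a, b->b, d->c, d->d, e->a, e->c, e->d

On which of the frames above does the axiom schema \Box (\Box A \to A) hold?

(F1)

This is the axiom for shift-reflexivity; its first-order frame correspondent is \forall x \forall y (Rxy \to Ryy).
(F1): ✓.
(F2): fails — Rwu but not Ruu.
(F3): fails — Rtu but not Ruu.
(F4): fails — Rdc but not Rcc.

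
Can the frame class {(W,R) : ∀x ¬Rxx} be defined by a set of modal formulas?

Modal frame validity is preserved under surjective bounded morphisms.
The 3-cycle (worlds 0,1,2 with 0→1→2→0) is irreflexive, and the map sending every world to a single reflexive point • is a surjective bounded morphism (forth: every edge maps to (•,•); back: every world has a successor). So any modal formula valid on the 3-cycle is also valid on the reflexive point, which is not irreflexive.
So no modal formula (or set of formulas) defines exactly the irreflexive frames.

No — not modally definable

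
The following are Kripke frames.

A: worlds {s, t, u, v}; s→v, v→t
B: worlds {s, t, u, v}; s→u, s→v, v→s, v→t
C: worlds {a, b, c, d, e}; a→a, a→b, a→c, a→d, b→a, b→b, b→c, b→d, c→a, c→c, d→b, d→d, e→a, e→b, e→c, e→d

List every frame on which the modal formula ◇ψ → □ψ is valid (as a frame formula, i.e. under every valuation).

This is the axiom for partial functionality; its first-order frame correspondent is ∀x ∀y ∀z (Rxy ∧ Rxz → y = z).
A: ✓.
B: fails — s sees both u and v.
C: fails — a sees both a and b.

A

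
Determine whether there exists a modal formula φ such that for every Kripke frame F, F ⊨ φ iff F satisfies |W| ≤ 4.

Any modally definable frame class is closed under disjoint unions.
Any modal formula valid on each of 5 disjoint one-world frames is valid on their disjoint union (validity is preserved under disjoint unions). Each one-world frame has |W|=1≤4, but the union has |W|=5.
So no modal formula (or set of formulas) defines exactly the |W|≤4 frames.

No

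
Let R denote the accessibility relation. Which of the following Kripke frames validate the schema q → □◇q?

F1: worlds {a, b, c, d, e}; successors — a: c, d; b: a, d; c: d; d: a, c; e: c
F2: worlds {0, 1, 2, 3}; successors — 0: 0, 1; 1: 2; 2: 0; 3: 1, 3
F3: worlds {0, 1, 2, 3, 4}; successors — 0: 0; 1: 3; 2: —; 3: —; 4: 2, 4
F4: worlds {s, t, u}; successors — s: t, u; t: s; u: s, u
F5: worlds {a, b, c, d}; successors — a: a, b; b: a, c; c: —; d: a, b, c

Frame correspondent (Sahlqvist): ∀x ∀y (Rxy → Ryx) — i.e. symmetry.
F1: fails — Rec but not Rce.
F2: fails — R31 but not R13.
F3: fails — R42 but not R24.
F4: holds.
F5: fails — Rbc but not Rcb.

F4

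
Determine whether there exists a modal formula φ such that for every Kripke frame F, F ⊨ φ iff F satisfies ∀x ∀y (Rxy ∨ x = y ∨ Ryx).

No

Modal frame validity is preserved under disjoint unions.
Take 4 disjoint single-world reflexive frames: each is trivially connected, but their disjoint union has 4 worlds with no edge between distinct components, so it is not connected.
So the class is not modally definable.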